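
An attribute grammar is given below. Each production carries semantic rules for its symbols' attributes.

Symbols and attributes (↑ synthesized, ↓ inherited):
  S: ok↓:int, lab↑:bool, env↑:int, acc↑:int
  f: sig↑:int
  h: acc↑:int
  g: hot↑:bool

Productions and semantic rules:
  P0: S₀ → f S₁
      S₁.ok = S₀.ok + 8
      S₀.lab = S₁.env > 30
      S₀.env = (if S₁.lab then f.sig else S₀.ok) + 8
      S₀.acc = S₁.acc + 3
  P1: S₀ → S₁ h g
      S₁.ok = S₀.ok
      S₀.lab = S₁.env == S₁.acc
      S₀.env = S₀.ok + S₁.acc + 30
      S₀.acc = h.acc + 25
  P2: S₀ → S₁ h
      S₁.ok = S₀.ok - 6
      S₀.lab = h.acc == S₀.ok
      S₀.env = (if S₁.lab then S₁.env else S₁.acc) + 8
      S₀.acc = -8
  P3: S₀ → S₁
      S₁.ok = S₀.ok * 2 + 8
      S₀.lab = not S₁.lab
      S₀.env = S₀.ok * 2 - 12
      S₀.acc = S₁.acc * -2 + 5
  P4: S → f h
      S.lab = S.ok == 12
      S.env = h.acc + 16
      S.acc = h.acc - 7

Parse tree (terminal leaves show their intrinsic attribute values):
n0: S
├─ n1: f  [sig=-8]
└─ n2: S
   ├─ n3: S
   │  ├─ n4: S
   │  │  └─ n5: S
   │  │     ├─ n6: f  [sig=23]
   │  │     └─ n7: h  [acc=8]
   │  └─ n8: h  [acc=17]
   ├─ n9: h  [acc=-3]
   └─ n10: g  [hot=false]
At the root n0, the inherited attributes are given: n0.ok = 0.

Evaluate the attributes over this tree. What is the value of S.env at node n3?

1. n0.ok = 0  [given at root]
2. n1.sig = -8  [terminal]
3. n2.ok = 8  [S₀.ok + 8]
4. n3.ok = 8  [S₀.ok]
5. n4.ok = 2  [S₀.ok - 6]
6. n5.ok = 12  [S₀.ok * 2 + 8]
7. n6.sig = 23  [terminal]
8. n7.acc = 8  [terminal]
9. n5.lab = true  [S.ok == 12]
10. n5.env = 24  [h.acc + 16]
11. n5.acc = 1  [h.acc - 7]
12. n4.lab = false  [not S₁.lab]
13. n4.env = -8  [S₀.ok * 2 - 12]
14. n4.acc = 3  [S₁.acc * -2 + 5]
15. n8.acc = 17  [terminal]
16. n3.lab = false  [h.acc == S₀.ok]
17. n3.env = 11  [(if S₁.lab then S₁.env else S₁.acc) + 8]
18. n3.acc = -8  [-8]
19. n9.acc = -3  [terminal]
20. n10.hot = false  [terminal]
21. n2.lab = false  [S₁.env == S₁.acc]
22. n2.env = 30  [S₀.ok + S₁.acc + 30]
23. n2.acc = 22  [h.acc + 25]
24. n0.lab = false  [S₁.env > 30]
25. n0.env = 8  [(if S₁.lab then f.sig else S₀.ok) + 8]
26. n0.acc = 25  [S₁.acc + 3]

11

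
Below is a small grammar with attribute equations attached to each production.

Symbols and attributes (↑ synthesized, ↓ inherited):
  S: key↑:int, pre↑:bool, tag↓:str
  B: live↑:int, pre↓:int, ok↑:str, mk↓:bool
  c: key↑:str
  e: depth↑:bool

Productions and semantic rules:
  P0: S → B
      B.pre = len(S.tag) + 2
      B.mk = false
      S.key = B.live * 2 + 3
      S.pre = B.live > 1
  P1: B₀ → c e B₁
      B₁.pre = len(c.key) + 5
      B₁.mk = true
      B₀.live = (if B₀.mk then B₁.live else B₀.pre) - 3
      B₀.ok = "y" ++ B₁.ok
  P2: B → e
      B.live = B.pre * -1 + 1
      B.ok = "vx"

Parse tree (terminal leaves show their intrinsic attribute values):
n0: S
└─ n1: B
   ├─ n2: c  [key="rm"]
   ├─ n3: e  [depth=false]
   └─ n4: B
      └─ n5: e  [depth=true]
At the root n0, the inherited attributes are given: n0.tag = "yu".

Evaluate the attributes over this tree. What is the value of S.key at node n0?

1. n0.tag = "yu"  [given at root]
2. n1.pre = 4  [len(S.tag) + 2]
3. n1.mk = false  [false]
4. n2.key = "rm"  [terminal]
5. n3.depth = false  [terminal]
6. n4.pre = 7  [len(c.key) + 5]
7. n4.mk = true  [true]
8. n5.depth = true  [terminal]
9. n4.live = -6  [B.pre * -1 + 1]
10. n4.ok = "vx"  ["vx"]
11. n1.live = 1  [(if B₀.mk then B₁.live else B₀.pre) - 3]
12. n1.ok = "yvx"  ["y" ++ B₁.ok]
13. n0.key = 5  [B.live * 2 + 3]
14. n0.pre = false  [B.live > 1]

5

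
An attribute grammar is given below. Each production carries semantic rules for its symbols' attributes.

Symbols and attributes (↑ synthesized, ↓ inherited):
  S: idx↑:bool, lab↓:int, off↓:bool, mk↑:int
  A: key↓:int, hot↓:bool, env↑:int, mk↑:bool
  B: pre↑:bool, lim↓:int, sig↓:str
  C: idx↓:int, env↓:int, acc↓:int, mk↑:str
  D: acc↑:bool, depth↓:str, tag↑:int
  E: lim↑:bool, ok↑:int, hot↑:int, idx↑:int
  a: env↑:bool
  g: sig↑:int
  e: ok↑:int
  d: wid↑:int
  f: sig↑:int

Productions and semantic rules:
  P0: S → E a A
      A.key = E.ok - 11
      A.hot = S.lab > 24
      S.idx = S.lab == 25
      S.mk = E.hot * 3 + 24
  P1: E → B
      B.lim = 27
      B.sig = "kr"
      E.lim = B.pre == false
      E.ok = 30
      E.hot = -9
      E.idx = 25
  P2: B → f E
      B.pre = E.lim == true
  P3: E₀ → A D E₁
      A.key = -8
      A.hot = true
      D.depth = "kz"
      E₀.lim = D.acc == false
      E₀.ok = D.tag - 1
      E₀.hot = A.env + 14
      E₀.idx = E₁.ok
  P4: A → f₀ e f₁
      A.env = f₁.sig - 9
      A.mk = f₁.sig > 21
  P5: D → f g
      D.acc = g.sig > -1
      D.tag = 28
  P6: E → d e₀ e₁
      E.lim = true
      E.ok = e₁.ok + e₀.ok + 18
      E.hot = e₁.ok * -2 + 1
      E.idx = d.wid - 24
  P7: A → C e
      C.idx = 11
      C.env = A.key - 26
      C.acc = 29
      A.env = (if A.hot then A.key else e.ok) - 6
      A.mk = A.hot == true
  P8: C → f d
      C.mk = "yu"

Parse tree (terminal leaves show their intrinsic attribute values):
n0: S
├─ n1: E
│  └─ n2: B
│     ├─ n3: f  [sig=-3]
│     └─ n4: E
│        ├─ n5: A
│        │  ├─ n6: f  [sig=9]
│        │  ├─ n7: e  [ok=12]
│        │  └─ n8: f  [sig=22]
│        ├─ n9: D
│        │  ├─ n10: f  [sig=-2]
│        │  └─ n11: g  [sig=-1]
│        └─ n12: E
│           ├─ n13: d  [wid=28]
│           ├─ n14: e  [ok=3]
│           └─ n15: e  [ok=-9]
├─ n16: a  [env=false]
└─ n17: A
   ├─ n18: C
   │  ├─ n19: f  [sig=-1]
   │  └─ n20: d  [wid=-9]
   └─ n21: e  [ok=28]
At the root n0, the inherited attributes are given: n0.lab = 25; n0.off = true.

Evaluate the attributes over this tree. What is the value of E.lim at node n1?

false

1. n0.lab = 25  [given at root]
2. n0.off = true  [given at root]
3. n2.lim = 27  [27]
4. n2.sig = "kr"  ["kr"]
5. n3.sig = -3  [terminal]
6. n5.key = -8  [-8]
7. n5.hot = true  [true]
8. n6.sig = 9  [terminal]
9. n7.ok = 12  [terminal]
10. n8.sig = 22  [terminal]
11. n5.env = 13  [f₁.sig - 9]
12. n5.mk = true  [f₁.sig > 21]
13. n9.depth = "kz"  ["kz"]
14. n10.sig = -2  [terminal]
15. n11.sig = -1  [terminal]
16. n9.acc = false  [g.sig > -1]
17. n9.tag = 28  [28]
18. n13.wid = 28  [terminal]
19. n14.ok = 3  [terminal]
20. n15.ok = -9  [terminal]
21. n12.lim = true  [true]
22. n12.ok = 12  [e₁.ok + e₀.ok + 18]
23. n12.hot = 19  [e₁.ok * -2 + 1]
24. n12.idx = 4  [d.wid - 24]
25. n4.lim = true  [D.acc == false]
26. n4.ok = 27  [D.tag - 1]
27. n4.hot = 27  [A.env + 14]
28. n4.idx = 12  [E₁.ok]
29. n2.pre = true  [E.lim == true]
30. n1.lim = false  [B.pre == false]
31. n1.ok = 30  [30]
32. n1.hot = -9  [-9]
33. n1.idx = 25  [25]
34. n16.env = false  [terminal]
35. n17.key = 19  [E.ok - 11]
36. n17.hot = true  [S.lab > 24]
37. n18.idx = 11  [11]
38. n18.env = -7  [A.key - 26]
39. n18.acc = 29  [29]
40. n19.sig = -1  [terminal]
41. n20.wid = -9  [terminal]
42. n18.mk = "yu"  ["yu"]
43. n21.ok = 28  [terminal]
44. n17.env = 13  [(if A.hot then A.key else e.ok) - 6]
45. n17.mk = true  [A.hot == true]
46. n0.idx = true  [S.lab == 25]
47. n0.mk = -3  [E.hot * 3 + 24]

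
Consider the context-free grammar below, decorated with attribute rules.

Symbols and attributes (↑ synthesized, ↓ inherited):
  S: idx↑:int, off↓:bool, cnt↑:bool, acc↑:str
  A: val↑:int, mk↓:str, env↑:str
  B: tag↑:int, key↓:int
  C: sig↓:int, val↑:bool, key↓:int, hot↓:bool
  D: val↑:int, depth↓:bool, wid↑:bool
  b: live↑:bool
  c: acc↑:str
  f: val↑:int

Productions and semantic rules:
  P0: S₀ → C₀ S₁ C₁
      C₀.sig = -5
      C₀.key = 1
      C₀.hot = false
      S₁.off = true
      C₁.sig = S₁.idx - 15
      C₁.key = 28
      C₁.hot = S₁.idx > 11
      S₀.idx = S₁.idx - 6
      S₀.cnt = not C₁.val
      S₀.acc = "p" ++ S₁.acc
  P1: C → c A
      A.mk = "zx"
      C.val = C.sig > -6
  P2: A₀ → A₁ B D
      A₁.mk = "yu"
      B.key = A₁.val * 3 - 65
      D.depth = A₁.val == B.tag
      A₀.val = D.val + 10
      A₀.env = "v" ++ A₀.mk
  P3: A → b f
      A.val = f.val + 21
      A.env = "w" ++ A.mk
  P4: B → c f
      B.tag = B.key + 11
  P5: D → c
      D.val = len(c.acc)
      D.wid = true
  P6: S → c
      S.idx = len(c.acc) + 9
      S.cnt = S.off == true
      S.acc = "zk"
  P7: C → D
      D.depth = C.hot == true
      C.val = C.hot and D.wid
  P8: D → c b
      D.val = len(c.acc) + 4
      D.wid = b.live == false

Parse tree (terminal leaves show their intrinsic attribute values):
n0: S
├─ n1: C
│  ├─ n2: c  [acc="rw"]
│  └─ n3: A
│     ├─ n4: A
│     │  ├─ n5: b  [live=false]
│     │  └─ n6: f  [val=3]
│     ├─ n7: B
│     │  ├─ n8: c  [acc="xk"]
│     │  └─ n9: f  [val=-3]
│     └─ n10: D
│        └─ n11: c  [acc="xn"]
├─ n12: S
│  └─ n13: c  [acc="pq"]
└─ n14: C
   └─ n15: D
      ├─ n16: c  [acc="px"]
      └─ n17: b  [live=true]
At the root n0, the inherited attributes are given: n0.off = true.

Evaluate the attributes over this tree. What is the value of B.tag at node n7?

1. n0.off = true  [given at root]
2. n1.sig = -5  [-5]
3. n1.key = 1  [1]
4. n1.hot = false  [false]
5. n2.acc = "rw"  [terminal]
6. n3.mk = "zx"  ["zx"]
7. n4.mk = "yu"  ["yu"]
8. n5.live = false  [terminal]
9. n6.val = 3  [terminal]
10. n4.val = 24  [f.val + 21]
11. n4.env = "wyu"  ["w" ++ A.mk]
12. n7.key = 7  [A₁.val * 3 - 65]
13. n8.acc = "xk"  [terminal]
14. n9.val = -3  [terminal]
15. n7.tag = 18  [B.key + 11]
16. n10.depth = false  [A₁.val == B.tag]
17. n11.acc = "xn"  [terminal]
18. n10.val = 2  [len(c.acc)]
19. n10.wid = true  [true]
20. n3.val = 12  [D.val + 10]
21. n3.env = "vzx"  ["v" ++ A₀.mk]
22. n1.val = true  [C.sig > -6]
23. n12.off = true  [true]
24. n13.acc = "pq"  [terminal]
25. n12.idx = 11  [len(c.acc) + 9]
26. n12.cnt = true  [S.off == true]
27. n12.acc = "zk"  ["zk"]
28. n14.sig = -4  [S₁.idx - 15]
29. n14.key = 28  [28]
30. n14.hot = false  [S₁.idx > 11]
31. n15.depth = false  [C.hot == true]
32. n16.acc = "px"  [terminal]
33. n17.live = true  [terminal]
34. n15.val = 6  [len(c.acc) + 4]
35. n15.wid = false  [b.live == false]
36. n14.val = false  [C.hot and D.wid]
37. n0.idx = 5  [S₁.idx - 6]
38. n0.cnt = true  [not C₁.val]
39. n0.acc = "pzk"  ["p" ++ S₁.acc]

18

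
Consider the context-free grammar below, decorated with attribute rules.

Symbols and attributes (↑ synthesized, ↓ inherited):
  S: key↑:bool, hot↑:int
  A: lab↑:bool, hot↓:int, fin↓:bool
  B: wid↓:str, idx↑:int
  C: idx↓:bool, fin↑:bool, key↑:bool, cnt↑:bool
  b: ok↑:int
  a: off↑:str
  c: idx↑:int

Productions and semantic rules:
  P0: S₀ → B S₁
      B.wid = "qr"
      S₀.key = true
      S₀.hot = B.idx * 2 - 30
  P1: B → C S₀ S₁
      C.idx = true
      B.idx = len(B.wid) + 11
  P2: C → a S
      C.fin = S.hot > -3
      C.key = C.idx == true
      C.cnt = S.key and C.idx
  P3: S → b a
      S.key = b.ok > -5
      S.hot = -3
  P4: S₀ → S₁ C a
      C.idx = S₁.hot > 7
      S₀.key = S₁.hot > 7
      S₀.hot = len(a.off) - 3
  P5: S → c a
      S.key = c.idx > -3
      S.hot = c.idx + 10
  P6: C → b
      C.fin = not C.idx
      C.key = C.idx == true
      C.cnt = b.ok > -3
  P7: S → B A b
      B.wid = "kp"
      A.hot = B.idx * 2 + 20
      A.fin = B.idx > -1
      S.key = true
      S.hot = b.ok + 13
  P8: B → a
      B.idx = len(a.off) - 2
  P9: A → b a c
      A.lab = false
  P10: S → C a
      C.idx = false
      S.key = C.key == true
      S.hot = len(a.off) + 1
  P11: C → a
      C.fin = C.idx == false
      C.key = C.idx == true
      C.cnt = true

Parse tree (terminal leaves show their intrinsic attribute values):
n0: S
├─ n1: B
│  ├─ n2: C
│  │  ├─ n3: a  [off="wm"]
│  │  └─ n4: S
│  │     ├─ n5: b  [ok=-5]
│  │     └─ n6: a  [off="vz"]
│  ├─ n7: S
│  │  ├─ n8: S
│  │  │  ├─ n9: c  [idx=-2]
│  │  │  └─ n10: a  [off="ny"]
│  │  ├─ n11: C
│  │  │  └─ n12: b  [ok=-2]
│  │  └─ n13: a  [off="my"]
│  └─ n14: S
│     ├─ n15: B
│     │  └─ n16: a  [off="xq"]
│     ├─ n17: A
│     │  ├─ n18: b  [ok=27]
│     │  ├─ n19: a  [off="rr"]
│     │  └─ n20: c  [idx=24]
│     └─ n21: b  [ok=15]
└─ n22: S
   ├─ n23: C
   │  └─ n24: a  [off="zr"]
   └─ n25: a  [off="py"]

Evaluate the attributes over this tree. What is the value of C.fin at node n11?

false

1. n1.wid = "qr"  ["qr"]
2. n2.idx = true  [true]
3. n3.off = "wm"  [terminal]
4. n5.ok = -5  [terminal]
5. n6.off = "vz"  [terminal]
6. n4.key = false  [b.ok > -5]
7. n4.hot = -3  [-3]
8. n2.fin = false  [S.hot > -3]
9. n2.key = true  [C.idx == true]
10. n2.cnt = false  [S.key and C.idx]
11. n9.idx = -2  [terminal]
12. n10.off = "ny"  [terminal]
13. n8.key = true  [c.idx > -3]
14. n8.hot = 8  [c.idx + 10]
15. n11.idx = true  [S₁.hot > 7]
16. n12.ok = -2  [terminal]
17. n11.fin = false  [not C.idx]
18. n11.key = true  [C.idx == true]
19. n11.cnt = true  [b.ok > -3]
20. n13.off = "my"  [terminal]
21. n7.key = true  [S₁.hot > 7]
22. n7.hot = -1  [len(a.off) - 3]
23. n15.wid = "kp"  ["kp"]
24. n16.off = "xq"  [terminal]
25. n15.idx = 0  [len(a.off) - 2]
26. n17.hot = 20  [B.idx * 2 + 20]
27. n17.fin = true  [B.idx > -1]
28. n18.ok = 27  [terminal]
29. n19.off = "rr"  [terminal]
30. n20.idx = 24  [terminal]
31. n17.lab = false  [false]
32. n21.ok = 15  [terminal]
33. n14.key = true  [true]
34. n14.hot = 28  [b.ok + 13]
35. n1.idx = 13  [len(B.wid) + 11]
36. n23.idx = false  [false]
37. n24.off = "zr"  [terminal]
38. n23.fin = true  [C.idx == false]
39. n23.key = false  [C.idx == true]
40. n23.cnt = true  [true]
41. n25.off = "py"  [terminal]
42. n22.key = false  [C.key == true]
43. n22.hot = 3  [len(a.off) + 1]
44. n0.key = true  [true]
45. n0.hot = -4  [B.idx * 2 - 30]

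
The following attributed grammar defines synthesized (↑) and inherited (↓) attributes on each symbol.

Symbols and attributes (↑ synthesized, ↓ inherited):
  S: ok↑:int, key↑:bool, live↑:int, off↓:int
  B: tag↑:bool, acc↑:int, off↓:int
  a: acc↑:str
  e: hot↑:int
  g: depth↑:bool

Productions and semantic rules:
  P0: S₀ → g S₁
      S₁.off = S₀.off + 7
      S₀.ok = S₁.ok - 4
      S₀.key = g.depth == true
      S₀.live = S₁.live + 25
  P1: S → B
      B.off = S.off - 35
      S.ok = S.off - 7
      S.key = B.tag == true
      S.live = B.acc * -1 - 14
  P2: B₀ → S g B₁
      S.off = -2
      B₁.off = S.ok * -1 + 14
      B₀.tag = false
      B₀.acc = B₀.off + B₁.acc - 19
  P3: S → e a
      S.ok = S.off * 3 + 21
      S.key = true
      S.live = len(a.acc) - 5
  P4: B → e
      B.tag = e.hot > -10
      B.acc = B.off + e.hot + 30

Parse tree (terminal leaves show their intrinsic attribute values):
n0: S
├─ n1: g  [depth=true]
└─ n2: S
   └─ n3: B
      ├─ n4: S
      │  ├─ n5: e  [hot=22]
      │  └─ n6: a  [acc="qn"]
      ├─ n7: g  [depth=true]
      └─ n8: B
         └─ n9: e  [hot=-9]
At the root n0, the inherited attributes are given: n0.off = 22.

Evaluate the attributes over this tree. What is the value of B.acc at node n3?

1. n0.off = 22  [given at root]
2. n1.depth = true  [terminal]
3. n2.off = 29  [S₀.off + 7]
4. n3.off = -6  [S.off - 35]
5. n4.off = -2  [-2]
6. n5.hot = 22  [terminal]
7. n6.acc = "qn"  [terminal]
8. n4.ok = 15  [S.off * 3 + 21]
9. n4.key = true  [true]
10. n4.live = -3  [len(a.acc) - 5]
11. n7.depth = true  [terminal]
12. n8.off = -1  [S.ok * -1 + 14]
13. n9.hot = -9  [terminal]
14. n8.tag = true  [e.hot > -10]
15. n8.acc = 20  [B.off + e.hot + 30]
16. n3.tag = false  [false]
17. n3.acc = -5  [B₀.off + B₁.acc - 19]
18. n2.ok = 22  [S.off - 7]
19. n2.key = false  [B.tag == true]
20. n2.live = -9  [B.acc * -1 - 14]
21. n0.ok = 18  [S₁.ok - 4]
22. n0.key = true  [g.depth == true]
23. n0.live = 16  [S₁.live + 25]

-5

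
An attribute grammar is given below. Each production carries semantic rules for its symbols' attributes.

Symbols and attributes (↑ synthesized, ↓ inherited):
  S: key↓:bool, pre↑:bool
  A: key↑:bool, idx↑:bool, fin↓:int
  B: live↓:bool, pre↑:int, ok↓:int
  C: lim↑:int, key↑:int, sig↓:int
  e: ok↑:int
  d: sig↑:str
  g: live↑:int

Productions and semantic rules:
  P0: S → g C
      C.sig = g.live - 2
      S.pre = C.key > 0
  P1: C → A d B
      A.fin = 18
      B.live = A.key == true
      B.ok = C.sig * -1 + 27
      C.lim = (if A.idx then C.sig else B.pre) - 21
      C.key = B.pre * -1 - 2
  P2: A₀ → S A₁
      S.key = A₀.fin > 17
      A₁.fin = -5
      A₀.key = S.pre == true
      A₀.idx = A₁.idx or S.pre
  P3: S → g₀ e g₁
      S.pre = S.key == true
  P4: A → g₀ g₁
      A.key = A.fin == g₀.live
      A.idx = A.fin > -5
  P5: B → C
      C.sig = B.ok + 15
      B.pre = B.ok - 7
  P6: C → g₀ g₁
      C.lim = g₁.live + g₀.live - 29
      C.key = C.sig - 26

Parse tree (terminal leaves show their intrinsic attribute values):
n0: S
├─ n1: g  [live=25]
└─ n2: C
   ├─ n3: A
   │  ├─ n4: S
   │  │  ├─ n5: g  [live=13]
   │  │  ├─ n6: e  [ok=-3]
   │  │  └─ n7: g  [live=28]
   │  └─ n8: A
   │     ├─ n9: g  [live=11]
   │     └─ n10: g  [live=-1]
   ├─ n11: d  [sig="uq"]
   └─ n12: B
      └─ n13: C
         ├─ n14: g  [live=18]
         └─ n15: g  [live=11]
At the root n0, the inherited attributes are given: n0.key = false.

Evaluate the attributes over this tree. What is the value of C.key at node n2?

1

1. n0.key = false  [given at root]
2. n1.live = 25  [terminal]
3. n2.sig = 23  [g.live - 2]
4. n3.fin = 18  [18]
5. n4.key = true  [A₀.fin > 17]
6. n5.live = 13  [terminal]
7. n6.ok = -3  [terminal]
8. n7.live = 28  [terminal]
9. n4.pre = true  [S.key == true]
10. n8.fin = -5  [-5]
11. n9.live = 11  [terminal]
12. n10.live = -1  [terminal]
13. n8.key = false  [A.fin == g₀.live]
14. n8.idx = false  [A.fin > -5]
15. n3.key = true  [S.pre == true]
16. n3.idx = true  [A₁.idx or S.pre]
17. n11.sig = "uq"  [terminal]
18. n12.live = true  [A.key == true]
19. n12.ok = 4  [C.sig * -1 + 27]
20. n13.sig = 19  [B.ok + 15]
21. n14.live = 18  [terminal]
22. n15.live = 11  [terminal]
23. n13.lim = 0  [g₁.live + g₀.live - 29]
24. n13.key = -7  [C.sig - 26]
25. n12.pre = -3  [B.ok - 7]
26. n2.lim = 2  [(if A.idx then C.sig else B.pre) - 21]
27. n2.key = 1  [B.pre * -1 - 2]
28. n0.pre = true  [C.key > 0]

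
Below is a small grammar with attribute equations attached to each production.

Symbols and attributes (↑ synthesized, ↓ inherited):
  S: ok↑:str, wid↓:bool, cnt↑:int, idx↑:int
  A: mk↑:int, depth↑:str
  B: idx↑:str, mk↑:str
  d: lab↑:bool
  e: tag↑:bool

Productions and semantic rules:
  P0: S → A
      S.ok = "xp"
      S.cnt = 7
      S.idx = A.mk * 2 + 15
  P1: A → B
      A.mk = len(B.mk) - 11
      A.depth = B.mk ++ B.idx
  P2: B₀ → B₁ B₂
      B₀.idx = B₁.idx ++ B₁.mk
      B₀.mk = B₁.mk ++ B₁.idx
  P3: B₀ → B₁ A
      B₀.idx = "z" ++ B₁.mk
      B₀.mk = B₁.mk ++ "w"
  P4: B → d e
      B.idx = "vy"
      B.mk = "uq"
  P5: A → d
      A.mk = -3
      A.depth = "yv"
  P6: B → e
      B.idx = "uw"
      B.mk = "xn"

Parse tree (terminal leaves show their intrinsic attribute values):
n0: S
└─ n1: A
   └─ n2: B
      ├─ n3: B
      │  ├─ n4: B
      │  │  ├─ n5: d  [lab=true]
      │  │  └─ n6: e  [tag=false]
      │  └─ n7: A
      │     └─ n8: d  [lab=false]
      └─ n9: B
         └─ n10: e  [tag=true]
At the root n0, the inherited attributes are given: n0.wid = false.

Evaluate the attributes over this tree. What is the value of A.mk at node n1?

-5

1. n0.wid = false  [given at root]
2. n5.lab = true  [terminal]
3. n6.tag = false  [terminal]
4. n4.idx = "vy"  ["vy"]
5. n4.mk = "uq"  ["uq"]
6. n8.lab = false  [terminal]
7. n7.mk = -3  [-3]
8. n7.depth = "yv"  ["yv"]
9. n3.idx = "zuq"  ["z" ++ B₁.mk]
10. n3.mk = "uqw"  [B₁.mk ++ "w"]
11. n10.tag = true  [terminal]
12. n9.idx = "uw"  ["uw"]
13. n9.mk = "xn"  ["xn"]
14. n2.idx = "zuquqw"  [B₁.idx ++ B₁.mk]
15. n2.mk = "uqwzuq"  [B₁.mk ++ B₁.idx]
16. n1.mk = -5  [len(B.mk) - 11]
17. n1.depth = "uqwzuqzuquqw"  [B.mk ++ B.idx]
18. n0.ok = "xp"  ["xp"]
19. n0.cnt = 7  [7]
20. n0.idx = 5  [A.mk * 2 + 15]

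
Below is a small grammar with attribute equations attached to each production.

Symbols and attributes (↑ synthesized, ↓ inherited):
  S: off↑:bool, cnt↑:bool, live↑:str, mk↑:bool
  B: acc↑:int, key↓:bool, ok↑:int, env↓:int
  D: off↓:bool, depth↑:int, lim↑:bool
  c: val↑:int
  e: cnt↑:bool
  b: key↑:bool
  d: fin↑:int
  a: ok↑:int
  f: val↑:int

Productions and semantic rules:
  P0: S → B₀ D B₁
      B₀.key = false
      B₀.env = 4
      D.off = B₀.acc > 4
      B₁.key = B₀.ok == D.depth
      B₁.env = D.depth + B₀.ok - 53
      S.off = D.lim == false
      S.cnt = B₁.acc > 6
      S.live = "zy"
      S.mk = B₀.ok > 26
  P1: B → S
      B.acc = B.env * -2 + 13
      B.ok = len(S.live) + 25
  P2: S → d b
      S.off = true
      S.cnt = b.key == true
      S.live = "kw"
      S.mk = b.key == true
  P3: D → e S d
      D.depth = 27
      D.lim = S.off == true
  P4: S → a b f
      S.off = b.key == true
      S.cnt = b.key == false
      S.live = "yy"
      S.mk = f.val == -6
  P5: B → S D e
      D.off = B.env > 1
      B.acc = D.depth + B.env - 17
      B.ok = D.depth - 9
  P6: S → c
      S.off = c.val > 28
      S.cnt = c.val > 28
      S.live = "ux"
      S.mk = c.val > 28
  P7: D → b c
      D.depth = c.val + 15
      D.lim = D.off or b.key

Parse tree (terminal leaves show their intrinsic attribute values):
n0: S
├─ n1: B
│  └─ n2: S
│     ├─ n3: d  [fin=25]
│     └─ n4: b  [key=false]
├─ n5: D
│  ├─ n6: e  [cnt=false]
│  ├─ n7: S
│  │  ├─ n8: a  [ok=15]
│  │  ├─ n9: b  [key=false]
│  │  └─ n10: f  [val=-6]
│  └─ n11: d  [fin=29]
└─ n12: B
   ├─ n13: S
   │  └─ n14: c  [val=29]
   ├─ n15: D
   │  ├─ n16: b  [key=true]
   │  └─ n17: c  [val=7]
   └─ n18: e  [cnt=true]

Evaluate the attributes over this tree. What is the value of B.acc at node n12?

6

1. n1.key = false  [false]
2. n1.env = 4  [4]
3. n3.fin = 25  [terminal]
4. n4.key = false  [terminal]
5. n2.off = true  [true]
6. n2.cnt = false  [b.key == true]
7. n2.live = "kw"  ["kw"]
8. n2.mk = false  [b.key == true]
9. n1.acc = 5  [B.env * -2 + 13]
10. n1.ok = 27  [len(S.live) + 25]
11. n5.off = true  [B₀.acc > 4]
12. n6.cnt = false  [terminal]
13. n8.ok = 15  [terminal]
14. n9.key = false  [terminal]
15. n10.val = -6  [terminal]
16. n7.off = false  [b.key == true]
17. n7.cnt = true  [b.key == false]
18. n7.live = "yy"  ["yy"]
19. n7.mk = true  [f.val == -6]
20. n11.fin = 29  [terminal]
21. n5.depth = 27  [27]
22. n5.lim = false  [S.off == true]
23. n12.key = true  [B₀.ok == D.depth]
24. n12.env = 1  [D.depth + B₀.ok - 53]
25. n14.val = 29  [terminal]
26. n13.off = true  [c.val > 28]
27. n13.cnt = true  [c.val > 28]
28. n13.live = "ux"  ["ux"]
29. n13.mk = true  [c.val > 28]
30. n15.off = false  [B.env > 1]
31. n16.key = true  [terminal]
32. n17.val = 7  [terminal]
33. n15.depth = 22  [c.val + 15]
34. n15.lim = true  [D.off or b.key]
35. n18.cnt = true  [terminal]
36. n12.acc = 6  [D.depth + B.env - 17]
37. n12.ok = 13  [D.depth - 9]
38. n0.off = true  [D.lim == false]
39. n0.cnt = false  [B₁.acc > 6]
40. n0.live = "zy"  ["zy"]
41. n0.mk = true  [B₀.ok > 26]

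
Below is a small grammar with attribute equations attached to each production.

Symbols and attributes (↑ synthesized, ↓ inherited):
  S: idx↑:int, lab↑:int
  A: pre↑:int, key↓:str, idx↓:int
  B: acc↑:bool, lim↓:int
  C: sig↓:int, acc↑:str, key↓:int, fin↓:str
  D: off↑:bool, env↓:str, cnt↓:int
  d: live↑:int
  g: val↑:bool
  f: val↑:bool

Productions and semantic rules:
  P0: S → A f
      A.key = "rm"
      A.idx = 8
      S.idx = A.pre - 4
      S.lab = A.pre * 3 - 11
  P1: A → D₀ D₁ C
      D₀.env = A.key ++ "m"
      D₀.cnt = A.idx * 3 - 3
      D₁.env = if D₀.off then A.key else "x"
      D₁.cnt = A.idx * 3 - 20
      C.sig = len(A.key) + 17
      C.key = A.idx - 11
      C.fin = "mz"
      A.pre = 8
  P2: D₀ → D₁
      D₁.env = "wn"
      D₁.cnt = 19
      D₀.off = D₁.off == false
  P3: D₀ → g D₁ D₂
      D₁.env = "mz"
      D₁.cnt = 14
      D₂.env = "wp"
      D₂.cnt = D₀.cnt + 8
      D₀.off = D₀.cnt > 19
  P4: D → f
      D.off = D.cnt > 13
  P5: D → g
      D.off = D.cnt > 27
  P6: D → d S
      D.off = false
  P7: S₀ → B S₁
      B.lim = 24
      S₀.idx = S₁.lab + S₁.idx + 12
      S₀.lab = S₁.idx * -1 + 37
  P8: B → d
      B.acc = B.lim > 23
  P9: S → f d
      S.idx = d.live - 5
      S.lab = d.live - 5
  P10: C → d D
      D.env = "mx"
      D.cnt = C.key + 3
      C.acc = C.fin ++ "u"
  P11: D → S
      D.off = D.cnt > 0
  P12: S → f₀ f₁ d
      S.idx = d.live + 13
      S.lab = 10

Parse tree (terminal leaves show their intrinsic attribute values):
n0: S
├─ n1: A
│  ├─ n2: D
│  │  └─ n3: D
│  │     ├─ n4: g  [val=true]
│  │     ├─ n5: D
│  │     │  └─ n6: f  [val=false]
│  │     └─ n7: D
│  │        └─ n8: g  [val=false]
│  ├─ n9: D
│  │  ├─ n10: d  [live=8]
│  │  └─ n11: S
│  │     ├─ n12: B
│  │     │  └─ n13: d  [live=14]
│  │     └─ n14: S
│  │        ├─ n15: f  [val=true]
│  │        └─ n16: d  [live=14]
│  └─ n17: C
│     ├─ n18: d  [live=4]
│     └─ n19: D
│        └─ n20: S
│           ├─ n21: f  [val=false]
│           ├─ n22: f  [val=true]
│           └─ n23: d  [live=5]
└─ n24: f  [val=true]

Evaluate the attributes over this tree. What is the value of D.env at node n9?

1. n1.key = "rm"  ["rm"]
2. n1.idx = 8  [8]
3. n2.env = "rmm"  [A.key ++ "m"]
4. n2.cnt = 21  [A.idx * 3 - 3]
5. n3.env = "wn"  ["wn"]
6. n3.cnt = 19  [19]
7. n4.val = true  [terminal]
8. n5.env = "mz"  ["mz"]
9. n5.cnt = 14  [14]
10. n6.val = false  [terminal]
11. n5.off = true  [D.cnt > 13]
12. n7.env = "wp"  ["wp"]
13. n7.cnt = 27  [D₀.cnt + 8]
14. n8.val = false  [terminal]
15. n7.off = false  [D.cnt > 27]
16. n3.off = false  [D₀.cnt > 19]
17. n2.off = true  [D₁.off == false]
18. n9.env = "rm"  [if D₀.off then A.key else "x"]
19. n9.cnt = 4  [A.idx * 3 - 20]
20. n10.live = 8  [terminal]
21. n12.lim = 24  [24]
22. n13.live = 14  [terminal]
23. n12.acc = true  [B.lim > 23]
24. n15.val = true  [terminal]
25. n16.live = 14  [terminal]
26. n14.idx = 9  [d.live - 5]
27. n14.lab = 9  [d.live - 5]
28. n11.idx = 30  [S₁.lab + S₁.idx + 12]
29. n11.lab = 28  [S₁.idx * -1 + 37]
30. n9.off = false  [false]
31. n17.sig = 19  [len(A.key) + 17]
32. n17.key = -3  [A.idx - 11]
33. n17.fin = "mz"  ["mz"]
34. n18.live = 4  [terminal]
35. n19.env = "mx"  ["mx"]
36. n19.cnt = 0  [C.key + 3]
37. n21.val = false  [terminal]
38. n22.val = true  [terminal]
39. n23.live = 5  [terminal]
40. n20.idx = 18  [d.live + 13]
41. n20.lab = 10  [10]
42. n19.off = false  [D.cnt > 0]
43. n17.acc = "mzu"  [C.fin ++ "u"]
44. n1.pre = 8  [8]
45. n24.val = true  [terminal]
46. n0.idx = 4  [A.pre - 4]
47. n0.lab = 13  [A.pre * 3 - 11]

"rm"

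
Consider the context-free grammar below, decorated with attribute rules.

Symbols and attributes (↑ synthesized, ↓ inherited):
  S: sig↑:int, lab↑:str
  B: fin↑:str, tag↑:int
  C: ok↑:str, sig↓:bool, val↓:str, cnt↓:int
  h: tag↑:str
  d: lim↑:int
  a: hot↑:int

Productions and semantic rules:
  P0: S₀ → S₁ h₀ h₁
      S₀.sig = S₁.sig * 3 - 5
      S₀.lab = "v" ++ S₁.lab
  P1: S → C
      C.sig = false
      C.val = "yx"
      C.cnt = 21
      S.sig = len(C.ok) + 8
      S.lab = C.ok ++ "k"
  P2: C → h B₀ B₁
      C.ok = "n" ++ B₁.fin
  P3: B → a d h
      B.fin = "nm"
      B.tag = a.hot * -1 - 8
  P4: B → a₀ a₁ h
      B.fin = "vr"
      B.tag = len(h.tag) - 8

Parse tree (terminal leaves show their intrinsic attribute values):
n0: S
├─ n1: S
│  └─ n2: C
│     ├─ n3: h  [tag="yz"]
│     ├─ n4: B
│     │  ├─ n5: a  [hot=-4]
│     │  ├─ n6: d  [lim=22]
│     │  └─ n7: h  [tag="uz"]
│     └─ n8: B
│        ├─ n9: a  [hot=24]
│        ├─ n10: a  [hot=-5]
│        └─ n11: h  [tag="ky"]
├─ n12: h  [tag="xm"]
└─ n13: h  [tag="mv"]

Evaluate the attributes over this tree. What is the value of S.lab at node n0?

1. n2.sig = false  [false]
2. n2.val = "yx"  ["yx"]
3. n2.cnt = 21  [21]
4. n3.tag = "yz"  [terminal]
5. n5.hot = -4  [terminal]
6. n6.lim = 22  [terminal]
7. n7.tag = "uz"  [terminal]
8. n4.fin = "nm"  ["nm"]
9. n4.tag = -4  [a.hot * -1 - 8]
10. n9.hot = 24  [terminal]
11. n10.hot = -5  [terminal]
12. n11.tag = "ky"  [terminal]
13. n8.fin = "vr"  ["vr"]
14. n8.tag = -6  [len(h.tag) - 8]
15. n2.ok = "nvr"  ["n" ++ B₁.fin]
16. n1.sig = 11  [len(C.ok) + 8]
17. n1.lab = "nvrk"  [C.ok ++ "k"]
18. n12.tag = "xm"  [terminal]
19. n13.tag = "mv"  [terminal]
20. n0.sig = 28  [S₁.sig * 3 - 5]
21. n0.lab = "vnvrk"  ["v" ++ S₁.lab]

"vnvrk"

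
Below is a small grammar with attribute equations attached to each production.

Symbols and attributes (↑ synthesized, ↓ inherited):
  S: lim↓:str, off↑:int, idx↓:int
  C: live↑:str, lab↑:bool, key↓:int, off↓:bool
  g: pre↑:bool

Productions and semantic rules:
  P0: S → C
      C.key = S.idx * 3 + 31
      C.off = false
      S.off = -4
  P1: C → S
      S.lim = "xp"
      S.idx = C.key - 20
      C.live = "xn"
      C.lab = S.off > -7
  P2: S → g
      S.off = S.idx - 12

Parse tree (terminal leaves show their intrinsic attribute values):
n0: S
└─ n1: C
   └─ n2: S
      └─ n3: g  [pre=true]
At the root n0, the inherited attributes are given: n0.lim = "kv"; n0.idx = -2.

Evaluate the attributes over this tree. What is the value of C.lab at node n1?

1. n0.lim = "kv"  [given at root]
2. n0.idx = -2  [given at root]
3. n1.key = 25  [S.idx * 3 + 31]
4. n1.off = false  [false]
5. n2.lim = "xp"  ["xp"]
6. n2.idx = 5  [C.key - 20]
7. n3.pre = true  [terminal]
8. n2.off = -7  [S.idx - 12]
9. n1.live = "xn"  ["xn"]
10. n1.lab = false  [S.off > -7]
11. n0.off = -4  [-4]

false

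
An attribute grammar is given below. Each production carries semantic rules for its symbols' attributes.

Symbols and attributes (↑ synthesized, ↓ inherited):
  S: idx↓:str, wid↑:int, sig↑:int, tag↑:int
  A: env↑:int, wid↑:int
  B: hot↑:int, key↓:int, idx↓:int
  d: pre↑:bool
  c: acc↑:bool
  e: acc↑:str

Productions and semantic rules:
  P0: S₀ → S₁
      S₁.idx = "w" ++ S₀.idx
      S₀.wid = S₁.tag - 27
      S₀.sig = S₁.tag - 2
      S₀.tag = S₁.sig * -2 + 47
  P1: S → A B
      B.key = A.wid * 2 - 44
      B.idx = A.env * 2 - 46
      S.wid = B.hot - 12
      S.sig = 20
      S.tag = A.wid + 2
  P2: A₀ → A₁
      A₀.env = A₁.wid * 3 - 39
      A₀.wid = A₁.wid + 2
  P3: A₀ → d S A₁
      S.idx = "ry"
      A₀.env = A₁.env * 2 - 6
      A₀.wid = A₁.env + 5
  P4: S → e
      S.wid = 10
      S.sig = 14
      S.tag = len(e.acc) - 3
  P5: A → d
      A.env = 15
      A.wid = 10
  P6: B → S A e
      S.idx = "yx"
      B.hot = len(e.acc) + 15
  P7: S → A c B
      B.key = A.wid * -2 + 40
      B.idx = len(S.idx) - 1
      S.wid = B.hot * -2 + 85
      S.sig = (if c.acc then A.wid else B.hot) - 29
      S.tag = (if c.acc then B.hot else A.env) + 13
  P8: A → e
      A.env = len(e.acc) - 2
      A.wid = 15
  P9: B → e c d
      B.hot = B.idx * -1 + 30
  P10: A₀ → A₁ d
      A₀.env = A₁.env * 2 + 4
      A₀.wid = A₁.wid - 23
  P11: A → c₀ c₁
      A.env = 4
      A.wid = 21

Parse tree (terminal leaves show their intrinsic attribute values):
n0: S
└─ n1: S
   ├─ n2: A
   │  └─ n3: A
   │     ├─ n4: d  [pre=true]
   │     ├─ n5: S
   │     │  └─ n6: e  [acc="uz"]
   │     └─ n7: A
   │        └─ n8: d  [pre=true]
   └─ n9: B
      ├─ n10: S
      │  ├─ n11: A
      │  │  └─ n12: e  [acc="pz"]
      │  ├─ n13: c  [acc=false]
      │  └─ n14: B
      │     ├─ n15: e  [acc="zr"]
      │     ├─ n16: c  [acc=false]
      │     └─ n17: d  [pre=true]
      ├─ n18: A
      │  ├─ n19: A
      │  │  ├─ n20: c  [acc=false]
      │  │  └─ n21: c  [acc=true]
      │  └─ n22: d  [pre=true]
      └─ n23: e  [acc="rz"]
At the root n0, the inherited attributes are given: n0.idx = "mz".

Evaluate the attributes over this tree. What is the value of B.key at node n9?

1. n0.idx = "mz"  [given at root]
2. n1.idx = "wmz"  ["w" ++ S₀.idx]
3. n4.pre = true  [terminal]
4. n5.idx = "ry"  ["ry"]
5. n6.acc = "uz"  [terminal]
6. n5.wid = 10  [10]
7. n5.sig = 14  [14]
8. n5.tag = -1  [len(e.acc) - 3]
9. n8.pre = true  [terminal]
10. n7.env = 15  [15]
11. n7.wid = 10  [10]
12. n3.env = 24  [A₁.env * 2 - 6]
13. n3.wid = 20  [A₁.env + 5]
14. n2.env = 21  [A₁.wid * 3 - 39]
15. n2.wid = 22  [A₁.wid + 2]
16. n9.key = 0  [A.wid * 2 - 44]
17. n9.idx = -4  [A.env * 2 - 46]
18. n10.idx = "yx"  ["yx"]
19. n12.acc = "pz"  [terminal]
20. n11.env = 0  [len(e.acc) - 2]
21. n11.wid = 15  [15]
22. n13.acc = false  [terminal]
23. n14.key = 10  [A.wid * -2 + 40]
24. n14.idx = 1  [len(S.idx) - 1]
25. n15.acc = "zr"  [terminal]
26. n16.acc = false  [terminal]
27. n17.pre = true  [terminal]
28. n14.hot = 29  [B.idx * -1 + 30]
29. n10.wid = 27  [B.hot * -2 + 85]
30. n10.sig = 0  [(if c.acc then A.wid else B.hot) - 29]
31. n10.tag = 13  [(if c.acc then B.hot else A.env) + 13]
32. n20.acc = false  [terminal]
33. n21.acc = true  [terminal]
34. n19.env = 4  [4]
35. n19.wid = 21  [21]
36. n22.pre = true  [terminal]
37. n18.env = 12  [A₁.env * 2 + 4]
38. n18.wid = -2  [A₁.wid - 23]
39. n23.acc = "rz"  [terminal]
40. n9.hot = 17  [len(e.acc) + 15]
41. n1.wid = 5  [B.hot - 12]
42. n1.sig = 20  [20]
43. n1.tag = 24  [A.wid + 2]
44. n0.wid = -3  [S₁.tag - 27]
45. n0.sig = 22  [S₁.tag - 2]
46. n0.tag = 7  [S₁.sig * -2 + 47]

0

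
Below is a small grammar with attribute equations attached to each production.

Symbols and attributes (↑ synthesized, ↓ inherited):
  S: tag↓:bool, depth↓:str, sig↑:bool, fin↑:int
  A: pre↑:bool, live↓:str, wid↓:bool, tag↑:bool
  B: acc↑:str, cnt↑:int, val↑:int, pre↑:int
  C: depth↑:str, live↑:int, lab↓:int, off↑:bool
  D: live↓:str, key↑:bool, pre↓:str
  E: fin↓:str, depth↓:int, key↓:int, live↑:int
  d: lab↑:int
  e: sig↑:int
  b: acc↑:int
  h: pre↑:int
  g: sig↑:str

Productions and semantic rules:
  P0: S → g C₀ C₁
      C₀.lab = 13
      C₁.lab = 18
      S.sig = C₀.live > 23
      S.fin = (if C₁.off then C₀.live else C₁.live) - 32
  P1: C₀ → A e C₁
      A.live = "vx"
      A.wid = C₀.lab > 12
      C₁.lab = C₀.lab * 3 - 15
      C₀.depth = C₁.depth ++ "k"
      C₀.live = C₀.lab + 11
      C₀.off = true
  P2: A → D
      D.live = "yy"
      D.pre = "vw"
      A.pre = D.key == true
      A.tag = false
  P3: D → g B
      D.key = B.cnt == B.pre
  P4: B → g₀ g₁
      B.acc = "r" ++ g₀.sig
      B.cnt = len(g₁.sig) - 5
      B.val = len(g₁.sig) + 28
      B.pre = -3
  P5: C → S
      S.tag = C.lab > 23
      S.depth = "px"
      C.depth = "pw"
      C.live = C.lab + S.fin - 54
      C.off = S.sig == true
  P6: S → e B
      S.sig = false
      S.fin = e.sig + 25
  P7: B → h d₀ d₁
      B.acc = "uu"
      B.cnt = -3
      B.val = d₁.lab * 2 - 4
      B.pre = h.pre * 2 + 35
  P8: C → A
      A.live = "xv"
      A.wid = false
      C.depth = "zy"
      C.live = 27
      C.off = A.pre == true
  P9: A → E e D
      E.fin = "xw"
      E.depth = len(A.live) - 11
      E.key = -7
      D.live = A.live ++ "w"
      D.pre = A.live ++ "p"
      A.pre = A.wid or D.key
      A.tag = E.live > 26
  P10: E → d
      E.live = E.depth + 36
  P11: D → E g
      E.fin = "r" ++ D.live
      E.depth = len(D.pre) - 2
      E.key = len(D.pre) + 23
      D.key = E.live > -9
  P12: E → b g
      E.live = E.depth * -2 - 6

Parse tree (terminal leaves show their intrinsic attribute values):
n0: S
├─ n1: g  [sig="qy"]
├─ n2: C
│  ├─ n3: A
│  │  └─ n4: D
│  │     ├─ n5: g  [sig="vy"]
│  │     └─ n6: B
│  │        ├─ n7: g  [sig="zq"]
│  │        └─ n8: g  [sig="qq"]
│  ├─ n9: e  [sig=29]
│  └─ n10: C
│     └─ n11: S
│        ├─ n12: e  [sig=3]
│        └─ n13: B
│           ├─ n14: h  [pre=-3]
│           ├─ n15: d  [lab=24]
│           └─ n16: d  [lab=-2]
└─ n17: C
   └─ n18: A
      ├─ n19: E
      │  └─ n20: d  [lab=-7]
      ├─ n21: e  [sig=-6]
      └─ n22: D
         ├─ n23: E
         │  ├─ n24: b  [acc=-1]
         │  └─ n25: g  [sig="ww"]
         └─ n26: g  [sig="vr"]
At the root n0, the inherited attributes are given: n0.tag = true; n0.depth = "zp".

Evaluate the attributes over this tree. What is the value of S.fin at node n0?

1. n0.tag = true  [given at root]
2. n0.depth = "zp"  [given at root]
3. n1.sig = "qy"  [terminal]
4. n2.lab = 13  [13]
5. n3.live = "vx"  ["vx"]
6. n3.wid = true  [C₀.lab > 12]
7. n4.live = "yy"  ["yy"]
8. n4.pre = "vw"  ["vw"]
9. n5.sig = "vy"  [terminal]
10. n7.sig = "zq"  [terminal]
11. n8.sig = "qq"  [terminal]
12. n6.acc = "rzq"  ["r" ++ g₀.sig]
13. n6.cnt = -3  [len(g₁.sig) - 5]
14. n6.val = 30  [len(g₁.sig) + 28]
15. n6.pre = -3  [-3]
16. n4.key = true  [B.cnt == B.pre]
17. n3.pre = true  [D.key == true]
18. n3.tag = false  [false]
19. n9.sig = 29  [terminal]
20. n10.lab = 24  [C₀.lab * 3 - 15]
21. n11.tag = true  [C.lab > 23]
22. n11.depth = "px"  ["px"]
23. n12.sig = 3  [terminal]
24. n14.pre = -3  [terminal]
25. n15.lab = 24  [terminal]
26. n16.lab = -2  [terminal]
27. n13.acc = "uu"  ["uu"]
28. n13.cnt = -3  [-3]
29. n13.val = -8  [d₁.lab * 2 - 4]
30. n13.pre = 29  [h.pre * 2 + 35]
31. n11.sig = false  [false]
32. n11.fin = 28  [e.sig + 25]
33. n10.depth = "pw"  ["pw"]
34. n10.live = -2  [C.lab + S.fin - 54]
35. n10.off = false  [S.sig == true]
36. n2.depth = "pwk"  [C₁.depth ++ "k"]
37. n2.live = 24  [C₀.lab + 11]
38. n2.off = true  [true]
39. n17.lab = 18  [18]
40. n18.live = "xv"  ["xv"]
41. n18.wid = false  [false]
42. n19.fin = "xw"  ["xw"]
43. n19.depth = -9  [len(A.live) - 11]
44. n19.key = -7  [-7]
45. n20.lab = -7  [terminal]
46. n19.live = 27  [E.depth + 36]
47. n21.sig = -6  [terminal]
48. n22.live = "xvw"  [A.live ++ "w"]
49. n22.pre = "xvp"  [A.live ++ "p"]
50. n23.fin = "rxvw"  ["r" ++ D.live]
51. n23.depth = 1  [len(D.pre) - 2]
52. n23.key = 26  [len(D.pre) + 23]
53. n24.acc = -1  [terminal]
54. n25.sig = "ww"  [terminal]
55. n23.live = -8  [E.depth * -2 - 6]
56. n26.sig = "vr"  [terminal]
57. n22.key = true  [E.live > -9]
58. n18.pre = true  [A.wid or D.key]
59. n18.tag = true  [E.live > 26]
60. n17.depth = "zy"  ["zy"]
61. n17.live = 27  [27]
62. n17.off = true  [A.pre == true]
63. n0.sig = true  [C₀.live > 23]
64. n0.fin = -8  [(if C₁.off then C₀.live else C₁.live) - 32]

-8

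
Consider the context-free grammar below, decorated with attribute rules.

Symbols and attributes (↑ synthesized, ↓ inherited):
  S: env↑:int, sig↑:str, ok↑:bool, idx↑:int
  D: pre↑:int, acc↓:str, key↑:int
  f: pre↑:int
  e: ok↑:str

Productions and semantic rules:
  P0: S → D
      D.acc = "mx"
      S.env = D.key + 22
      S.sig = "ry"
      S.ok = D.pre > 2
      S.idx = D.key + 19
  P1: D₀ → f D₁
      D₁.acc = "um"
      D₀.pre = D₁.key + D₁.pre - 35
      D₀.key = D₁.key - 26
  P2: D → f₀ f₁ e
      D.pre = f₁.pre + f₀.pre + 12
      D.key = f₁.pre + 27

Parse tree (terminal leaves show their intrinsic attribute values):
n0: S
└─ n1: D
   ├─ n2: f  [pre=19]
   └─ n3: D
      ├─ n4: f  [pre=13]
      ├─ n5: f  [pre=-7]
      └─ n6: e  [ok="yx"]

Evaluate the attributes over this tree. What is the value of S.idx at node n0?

1. n1.acc = "mx"  ["mx"]
2. n2.pre = 19  [terminal]
3. n3.acc = "um"  ["um"]
4. n4.pre = 13  [terminal]
5. n5.pre = -7  [terminal]
6. n6.ok = "yx"  [terminal]
7. n3.pre = 18  [f₁.pre + f₀.pre + 12]
8. n3.key = 20  [f₁.pre + 27]
9. n1.pre = 3  [D₁.key + D₁.pre - 35]
10. n1.key = -6  [D₁.key - 26]
11. n0.env = 16  [D.key + 22]
12. n0.sig = "ry"  ["ry"]
13. n0.ok = true  [D.pre > 2]
14. n0.idx = 13  [D.key + 19]

13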